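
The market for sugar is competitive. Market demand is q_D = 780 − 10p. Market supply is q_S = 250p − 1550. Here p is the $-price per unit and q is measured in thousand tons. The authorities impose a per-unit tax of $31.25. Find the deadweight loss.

$4695.01 thousand

In inverse form: demand p = 78 − 0.1q, supply p = 6.2 + 0.004q.
Competitive equilibrium: 78 − 0.1q = 6.2 + 0.004q → q* = 690.3846, p* = 8.9615.
With the tax, the buyer price exceeds the seller price by 31.25: (78 − 0.1q) − (6.2 + 0.004q) = 31.25 → q' = 389.9038.
Δq = 690.3846 − 389.9038 = 300.4808; the wedge equals the tax, 31.25.
DWL = ½ × 300.4808 × 31.25 = $4695.01 thousand.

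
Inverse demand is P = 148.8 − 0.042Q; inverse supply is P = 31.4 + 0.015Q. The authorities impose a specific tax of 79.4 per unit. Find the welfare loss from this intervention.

55301.40

Competitive equilibrium: 148.8 − 0.042Q = 31.4 + 0.015Q → Q* = 2059.6491, P* = 62.2947.
With the tax, the buyer price exceeds the seller price by 79.4: (148.8 − 0.042Q) − (31.4 + 0.015Q) = 79.4 → Q' = 666.6667.
ΔQ = 2059.6491 − 666.6667 = 1392.9824; the wedge equals the tax, 79.4.
Welfare loss = ½ × 1392.9824 × 79.4 = 55301.40.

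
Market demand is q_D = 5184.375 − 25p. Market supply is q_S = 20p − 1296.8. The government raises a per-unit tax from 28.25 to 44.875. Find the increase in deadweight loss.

6753.91

In inverse form: demand p = 207.375 − 0.04q, supply p = 64.84 + 0.05q.
Competitive equilibrium: 207.375 − 0.04q = 64.84 + 0.05q → q* = 1583.7222, p* = 144.0261.
For a per-unit tax t: Δq = t/0.09, so DWL = ½·t·(t/0.09) = t²/0.18.
At t = 28.25: DWL = 4433.681. At t = 44.875: DWL = 11187.587.
Increase = 11187.587 − 4433.681 = 6753.91.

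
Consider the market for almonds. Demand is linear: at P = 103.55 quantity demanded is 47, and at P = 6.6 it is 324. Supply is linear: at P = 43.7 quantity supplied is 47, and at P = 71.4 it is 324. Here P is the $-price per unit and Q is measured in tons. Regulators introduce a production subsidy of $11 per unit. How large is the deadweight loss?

$134.44

Demand slope = (6.6 − 103.55)/(324 − 47) = −0.35, so P = 120 − 0.35Q.
Supply slope = (71.4 − 43.7)/(324 − 47) = 0.1, so P = 39 + 0.1Q.
Competitive equilibrium: 120 − 0.35Q = 39 + 0.1Q → Q* = 180, P* = 57.
The subsidy lowers effective supply by 11: P = 28 + 0.1Q.
New quantity: 120 − 0.35Q = 28 + 0.1Q → Q' = 204.4444.
Overproduction ΔQ = 204.4444 − 180 = 24.4444; wedge = subsidy = 11.
The triangle = ½ × 24.4444 × 11 = $134.44.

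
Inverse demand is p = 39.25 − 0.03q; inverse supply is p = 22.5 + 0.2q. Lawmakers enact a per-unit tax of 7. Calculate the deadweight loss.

Competitive equilibrium: 39.25 − 0.03q = 22.5 + 0.2q → q* = 72.8261, p* = 37.0652.
With the tax, the buyer price exceeds the seller price by 7: (39.25 − 0.03q) − (22.5 + 0.2q) = 7 → q' = 42.3913.
Δq = 72.8261 − 42.3913 = 30.4348; the wedge equals the tax, 7.
The triangle = ½ × 30.4348 × 7 = 106.52.

106.52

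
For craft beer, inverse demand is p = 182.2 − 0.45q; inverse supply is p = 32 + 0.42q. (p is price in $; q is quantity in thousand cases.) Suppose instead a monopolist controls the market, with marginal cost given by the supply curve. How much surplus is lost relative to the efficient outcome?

Competitive equilibrium: 182.2 − 0.45q = 32 + 0.42q → q* = 172.6437, p* = 104.5103.
Marginal revenue: MR = 182.2 − 0.9q. Set MR = MC: 182.2 − 0.9q = 32 + 0.42q → q_m = 113.7879.
Price p_m = 182.2 − 0.45·113.7879 = 130.9954; MC(q_m) = 32 + 0.42·113.7879 = 79.7909.
Competitive q* = 172.6437, so Δq = 58.8558; wedge = 130.9954 − 79.7909 = 51.2045.
Deadweight loss = ½ × 58.8558 × 51.2045 = $1506.84 thousand.

$1506.84 thousand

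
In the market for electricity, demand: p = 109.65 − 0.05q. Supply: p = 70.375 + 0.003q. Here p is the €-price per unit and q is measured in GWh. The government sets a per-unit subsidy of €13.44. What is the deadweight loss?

€1704.09

Competitive equilibrium: 109.65 − 0.05q = 70.375 + 0.003q → q* = 741.0377, p* = 72.5981.
The subsidy lowers effective supply by 13.44: p = 56.935 + 0.003q.
New quantity: 109.65 − 0.05q = 56.935 + 0.003q → q' = 994.6226.
Overproduction Δq = 994.6226 − 741.0377 = 253.5849; wedge = subsidy = 13.44.
Welfare loss = ½ × 253.5849 × 13.44 = €1704.09.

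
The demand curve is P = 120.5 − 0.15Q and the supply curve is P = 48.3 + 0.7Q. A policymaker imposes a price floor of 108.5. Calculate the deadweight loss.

Competitive equilibrium: 120.5 − 0.15Q = 48.3 + 0.7Q → Q* = 84.9412, P* = 107.7588.
At the floor P = 108.5, quantity demanded = (120.5 − 108.5)/0.15 = 80.
Sellers' marginal cost at Q' = 80: 48.3 + 0.7·80 = 104.3.
ΔQ = 84.9412 − 80 = 4.9412; wedge = 108.5 − 104.3 = 4.2.
DWL = ½ × 4.9412 × 4.2 = 10.38.

10.38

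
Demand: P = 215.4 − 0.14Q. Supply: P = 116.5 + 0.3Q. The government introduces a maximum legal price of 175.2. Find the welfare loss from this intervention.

186.38

Competitive equilibrium: 215.4 − 0.14Q = 116.5 + 0.3Q → Q* = 224.7727, P* = 183.9318.
At the ceiling P = 175.2, quantity supplied = (175.2 − 116.5)/0.3 = 195.6667.
Willingness to pay at Q' = 195.6667: 215.4 − 0.14·195.6667 = 188.0067.
ΔQ = 224.7727 − 195.6667 = 29.106; wedge = 188.0067 − 175.2 = 12.8067.
The triangle = ½ × 29.106 × 12.8067 = 186.38.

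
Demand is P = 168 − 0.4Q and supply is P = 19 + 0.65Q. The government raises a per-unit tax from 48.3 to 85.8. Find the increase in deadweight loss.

Competitive equilibrium: 168 − 0.4Q = 19 + 0.65Q → Q* = 141.9048, P* = 111.2381.
For a per-unit tax t: ΔQ = t/1.05, so DWL = ½·t·(t/1.05) = t²/2.1.
At t = 48.3: DWL = 1110.9. At t = 85.8: DWL = 3505.543.
Increase = 3505.543 − 1110.9 = 2394.64.

2394.64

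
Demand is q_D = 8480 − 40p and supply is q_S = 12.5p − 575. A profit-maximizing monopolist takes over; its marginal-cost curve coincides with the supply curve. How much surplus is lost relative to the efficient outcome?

In inverse form: demand p = 212 − 0.025q, supply p = 46 + 0.08q.
Competitive equilibrium: 212 − 0.025q = 46 + 0.08q → q* = 1580.9524, p* = 172.4762.
Marginal revenue: MR = 212 − 0.05q. Set MR = MC: 212 − 0.05q = 46 + 0.08q → q_m = 1276.9231.
Price p_m = 212 − 0.025·1276.9231 = 180.0769; MC(q_m) = 46 + 0.08·1276.9231 = 148.1538.
Competitive q* = 1580.9524, so Δq = 304.0293; wedge = 180.0769 − 148.1538 = 31.9231.
Welfare loss = ½ × 304.0293 × 31.9231 = 4852.78.

4852.78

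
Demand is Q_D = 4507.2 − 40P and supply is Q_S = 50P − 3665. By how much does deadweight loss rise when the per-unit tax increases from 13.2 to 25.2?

5120

In inverse form: demand P = 112.68 − 0.025Q, supply P = 73.3 + 0.02Q.
Competitive equilibrium: 112.68 − 0.025Q = 73.3 + 0.02Q → Q* = 875.1111, P* = 90.8022.
For a per-unit tax t: ΔQ = t/0.045, so DWL = ½·t·(t/0.045) = t²/0.09.
At t = 13.2: DWL = 1936. At t = 25.2: DWL = 7056.
Increase = 7056 − 1936 = 5120.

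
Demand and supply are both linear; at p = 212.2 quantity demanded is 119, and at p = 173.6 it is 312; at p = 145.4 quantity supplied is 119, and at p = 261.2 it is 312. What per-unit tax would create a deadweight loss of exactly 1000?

40

Demand slope = (173.6 − 212.2)/(312 − 119) = −0.2, so p = 236 − 0.2q.
Supply slope = (261.2 − 145.4)/(312 − 119) = 0.6, so p = 74 + 0.6q.
Competitive equilibrium: 236 − 0.2q = 74 + 0.6q → q* = 202.5, p* = 195.5.
A tax t gives Δq = t/0.8 and wedge t, so DWL = t²/1.6.
t²/1.6 = 1000 → t² = 1600 → t = 40.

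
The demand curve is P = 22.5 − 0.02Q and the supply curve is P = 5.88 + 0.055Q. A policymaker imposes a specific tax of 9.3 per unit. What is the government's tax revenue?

Competitive equilibrium: 22.5 − 0.02Q = 5.88 + 0.055Q → Q* = 221.6, P* = 18.068.
With the tax, the buyer price exceeds the seller price by 9.3: (22.5 − 0.02Q) − (5.88 + 0.055Q) = 9.3 → Q' = 97.6.
Tax revenue = 9.3 × 97.6 = 907.68.

907.68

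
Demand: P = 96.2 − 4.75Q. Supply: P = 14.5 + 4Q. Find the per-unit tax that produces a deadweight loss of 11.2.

14

Competitive equilibrium: 96.2 − 4.75Q = 14.5 + 4Q → Q* = 9.3371, P* = 51.8486.
A tax t gives ΔQ = t/8.75 and wedge t, so DWL = t²/17.5.
t²/17.5 = 11.2 → t² = 196 → t = 14.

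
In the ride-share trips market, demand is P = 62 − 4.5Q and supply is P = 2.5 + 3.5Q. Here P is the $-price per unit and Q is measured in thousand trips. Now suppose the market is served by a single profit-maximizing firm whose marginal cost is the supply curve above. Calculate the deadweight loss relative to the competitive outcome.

Competitive equilibrium: 62 − 4.5Q = 2.5 + 3.5Q → Q* = 7.4375, P* = 28.5313.
Marginal revenue: MR = 62 − 9Q. Set MR = MC: 62 − 9Q = 2.5 + 3.5Q → Q_m = 4.76.
Price P_m = 62 − 4.5·4.76 = 40.58; MC(Q_m) = 2.5 + 3.5·4.76 = 19.16.
Competitive Q* = 7.4375, so ΔQ = 2.6775; wedge = 40.58 − 19.16 = 21.42.
Welfare loss = ½ × 2.6775 × 21.42 = $28.68 thousand.

$28.68 thousand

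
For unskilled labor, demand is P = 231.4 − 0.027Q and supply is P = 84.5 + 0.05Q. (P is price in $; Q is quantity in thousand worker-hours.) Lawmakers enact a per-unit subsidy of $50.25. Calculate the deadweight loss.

$16396.51 thousand

Competitive equilibrium: 231.4 − 0.027Q = 84.5 + 0.05Q → Q* = 1907.7922, P* = 179.8896.
The subsidy lowers effective supply by 50.25: P = 34.25 + 0.05Q.
New quantity: 231.4 − 0.027Q = 34.25 + 0.05Q → Q' = 2560.3896.
Overproduction ΔQ = 2560.3896 − 1907.7922 = 652.5974; wedge = subsidy = 50.25.
Welfare loss = ½ × 652.5974 × 50.25 = $16396.51 thousand.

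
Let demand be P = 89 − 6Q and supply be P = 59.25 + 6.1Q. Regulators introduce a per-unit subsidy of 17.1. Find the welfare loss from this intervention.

Competitive equilibrium: 89 − 6Q = 59.25 + 6.1Q → Q* = 2.4587, P* = 74.2479.
The subsidy lowers effective supply by 17.1: P = 42.15 + 6.1Q.
New quantity: 89 − 6Q = 42.15 + 6.1Q → Q' = 3.8719.
Overproduction ΔQ = 3.8719 − 2.4587 = 1.4132; wedge = subsidy = 17.1.
The triangle = ½ × 1.4132 × 17.1 = 12.08.

12.08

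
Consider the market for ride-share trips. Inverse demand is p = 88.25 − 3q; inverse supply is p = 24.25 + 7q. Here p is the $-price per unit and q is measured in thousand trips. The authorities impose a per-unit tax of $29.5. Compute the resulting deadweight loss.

Competitive equilibrium: 88.25 − 3q = 24.25 + 7q → q* = 6.4, p* = 69.05.
With the tax, the buyer price exceeds the seller price by 29.5: (88.25 − 3q) − (24.25 + 7q) = 29.5 → q' = 3.45.
Δq = 6.4 − 3.45 = 2.95; the wedge equals the tax, 29.5.
Deadweight loss = ½ × 2.95 × 29.5 = $43.51 thousand.

$43.51 thousand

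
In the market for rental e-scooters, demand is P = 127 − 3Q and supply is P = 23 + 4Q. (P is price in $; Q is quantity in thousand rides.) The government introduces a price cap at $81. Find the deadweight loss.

Competitive equilibrium: 127 − 3Q = 23 + 4Q → Q* = 14.8571, P* = 82.4286.
At the ceiling P = 81, quantity supplied = (81 − 23)/4 = 14.5.
Willingness to pay at Q' = 14.5: 127 − 3·14.5 = 83.5.
ΔQ = 14.8571 − 14.5 = 0.3571; wedge = 83.5 − 81 = 2.5.
DWL = ½ × 0.3571 × 2.5 = $0.45 thousand.

$0.45 thousand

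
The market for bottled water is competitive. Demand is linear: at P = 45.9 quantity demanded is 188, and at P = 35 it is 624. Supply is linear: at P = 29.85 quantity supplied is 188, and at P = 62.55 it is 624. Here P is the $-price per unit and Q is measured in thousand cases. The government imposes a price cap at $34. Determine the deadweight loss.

$553 thousand

Demand slope = (35 − 45.9)/(624 − 188) = −0.025, so P = 50.6 − 0.025Q.
Supply slope = (62.55 − 29.85)/(624 − 188) = 0.075, so P = 15.75 + 0.075Q.
Competitive equilibrium: 50.6 − 0.025Q = 15.75 + 0.075Q → Q* = 348.5, P* = 41.8875.
At the ceiling P = 34, quantity supplied = (34 − 15.75)/0.075 = 243.3333.
Willingness to pay at Q' = 243.3333: 50.6 − 0.025·243.3333 = 44.5167.
ΔQ = 348.5 − 243.3333 = 105.1667; wedge = 44.5167 − 34 = 10.5167.
Welfare loss = ½ × 105.1667 × 10.5167 = $553 thousand.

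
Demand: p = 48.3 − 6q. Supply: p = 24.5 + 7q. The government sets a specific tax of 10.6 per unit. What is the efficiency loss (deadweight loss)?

Competitive equilibrium: 48.3 − 6q = 24.5 + 7q → q* = 1.8308, p* = 37.3154.
With the tax, the buyer price exceeds the seller price by 10.6: (48.3 − 6q) − (24.5 + 7q) = 10.6 → q' = 1.0154.
Δq = 1.8308 − 1.0154 = 0.8154; the wedge equals the tax, 10.6.
The triangle = ½ × 0.8154 × 10.6 = 4.32.

4.32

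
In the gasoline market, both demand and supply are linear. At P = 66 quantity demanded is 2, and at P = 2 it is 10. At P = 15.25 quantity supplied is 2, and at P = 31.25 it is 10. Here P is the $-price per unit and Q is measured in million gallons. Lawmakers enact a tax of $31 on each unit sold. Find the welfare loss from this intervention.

$48.05 million

Demand slope = (2 − 66)/(10 − 2) = −8, so P = 82 − 8Q.
Supply slope = (31.25 − 15.25)/(10 − 2) = 2, so P = 11.25 + 2Q.
Competitive equilibrium: 82 − 8Q = 11.25 + 2Q → Q* = 7.075, P* = 25.4.
With the tax, the buyer price exceeds the seller price by 31: (82 − 8Q) − (11.25 + 2Q) = 31 → Q' = 3.975.
ΔQ = 7.075 − 3.975 = 3.1; the wedge equals the tax, 31.
Welfare loss = ½ × 3.1 × 31 = $48.05 million.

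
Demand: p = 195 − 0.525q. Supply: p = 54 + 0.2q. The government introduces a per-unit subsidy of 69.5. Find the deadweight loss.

3331.21

Competitive equilibrium: 195 − 0.525q = 54 + 0.2q → q* = 194.48276, p* = 92.89655.
The subsidy lowers effective supply by 69.5: p = 0.2q − 15.5.
New quantity: 195 − 0.525q = 0.2q − 15.5 → q' = 290.34483.
Overproduction Δq = 290.34483 − 194.48276 = 95.86207; wedge = subsidy = 69.5.
Deadweight loss = ½ × 95.86207 × 69.5 = 3331.21.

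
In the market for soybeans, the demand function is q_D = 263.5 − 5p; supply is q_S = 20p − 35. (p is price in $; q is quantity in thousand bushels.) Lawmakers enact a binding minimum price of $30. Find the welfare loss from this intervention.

In inverse form: demand p = 52.7 − 0.2q, supply p = 1.75 + 0.05q.
Competitive equilibrium: 52.7 − 0.2q = 1.75 + 0.05q → q* = 203.8, p* = 11.94.
At the floor p = 30, quantity demanded = (52.7 − 30)/0.2 = 113.5.
Sellers' marginal cost at q' = 113.5: 1.75 + 0.05·113.5 = 7.425.
Δq = 203.8 − 113.5 = 90.3; wedge = 30 − 7.425 = 22.575.
Deadweight loss = ½ × 90.3 × 22.575 = $1019.26 thousand.

$1019.26 thousand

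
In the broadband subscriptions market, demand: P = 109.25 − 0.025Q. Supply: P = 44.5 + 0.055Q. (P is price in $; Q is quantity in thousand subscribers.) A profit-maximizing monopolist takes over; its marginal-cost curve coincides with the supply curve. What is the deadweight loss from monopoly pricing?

Competitive equilibrium: 109.25 − 0.025Q = 44.5 + 0.055Q → Q* = 809.375, P* = 89.01563.
Marginal revenue: MR = 109.25 − 0.05Q. Set MR = MC: 109.25 − 0.05Q = 44.5 + 0.055Q → Q_m = 616.66667.
Price P_m = 109.25 − 0.025·616.66667 = 93.83333; MC(Q_m) = 44.5 + 0.055·616.66667 = 78.41667.
Competitive Q* = 809.375, so ΔQ = 192.70833; wedge = 93.83333 − 78.41667 = 15.41666.
Welfare loss = ½ × 192.70833 × 15.41666 = $1485.46 thousand.

$1485.46 thousand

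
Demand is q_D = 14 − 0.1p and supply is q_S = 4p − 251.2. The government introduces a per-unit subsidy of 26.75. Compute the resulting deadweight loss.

34.91

In inverse form: demand p = 140 − 10q, supply p = 62.8 + 0.25q.
Competitive equilibrium: 140 − 10q = 62.8 + 0.25q → q* = 7.5317, p* = 64.6829.
The subsidy lowers effective supply by 26.75: p = 36.05 + 0.25q.
New quantity: 140 − 10q = 36.05 + 0.25q → q' = 10.1415.
Overproduction Δq = 10.1415 − 7.5317 = 2.6098; wedge = subsidy = 26.75.
The triangle = ½ × 2.6098 × 26.75 = 34.91.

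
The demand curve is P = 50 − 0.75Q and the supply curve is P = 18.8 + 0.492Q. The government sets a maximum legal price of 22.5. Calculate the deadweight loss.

Competitive equilibrium: 50 − 0.75Q = 18.8 + 0.492Q → Q* = 25.1208, P* = 31.1594.
At the ceiling P = 22.5, quantity supplied = (22.5 − 18.8)/0.492 = 7.5203.
Willingness to pay at Q' = 7.5203: 50 − 0.75·7.5203 = 44.3598.
ΔQ = 25.1208 − 7.5203 = 17.6005; wedge = 44.3598 − 22.5 = 21.8598.
DWL = ½ × 17.6005 × 21.8598 = 192.37.

192.37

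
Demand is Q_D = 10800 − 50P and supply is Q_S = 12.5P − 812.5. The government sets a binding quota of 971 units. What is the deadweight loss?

In inverse form: demand P = 216 − 0.02Q, supply P = 65 + 0.08Q.
Competitive equilibrium: 216 − 0.02Q = 65 + 0.08Q → Q* = 1510, P* = 185.8.
At Q = 971: demand price = 216 − 0.02·971 = 196.58; supply price = 65 + 0.08·971 = 142.68.
ΔQ = 1510 − 971 = 539; wedge = 196.58 − 142.68 = 53.9.
Deadweight loss = ½ × 539 × 53.9 = 14526.05.

14526.05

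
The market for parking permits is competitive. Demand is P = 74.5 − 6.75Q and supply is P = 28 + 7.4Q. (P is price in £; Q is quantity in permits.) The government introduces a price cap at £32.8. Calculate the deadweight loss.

£49.22

Competitive equilibrium: 74.5 − 6.75Q = 28 + 7.4Q → Q* = 3.2862, P* = 52.318.
At the ceiling P = 32.8, quantity supplied = (32.8 − 28)/7.4 = 0.6486.
Willingness to pay at Q' = 0.6486: 74.5 − 6.75·0.6486 = 70.122.
ΔQ = 3.2862 − 0.6486 = 2.6376; wedge = 70.122 − 32.8 = 37.322.
Welfare loss = ½ × 2.6376 × 37.322 = £49.22.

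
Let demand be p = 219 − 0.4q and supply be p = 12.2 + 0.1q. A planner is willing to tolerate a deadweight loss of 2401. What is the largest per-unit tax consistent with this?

Competitive equilibrium: 219 − 0.4q = 12.2 + 0.1q → q* = 413.6, p* = 53.56.
A tax t gives Δq = t/0.5 and wedge t, so DWL = t²/1.
t²/1 = 2401 → t² = 2401 → t = 49.

49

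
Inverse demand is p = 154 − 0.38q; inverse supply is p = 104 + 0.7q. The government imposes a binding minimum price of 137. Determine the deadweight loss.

Competitive equilibrium: 154 − 0.38q = 104 + 0.7q → q* = 46.2963, p* = 136.4074.
At the floor p = 137, quantity demanded = (154 − 137)/0.38 = 44.7368.
Sellers' marginal cost at q' = 44.7368: 104 + 0.7·44.7368 = 135.3158.
Δq = 46.2963 − 44.7368 = 1.5595; wedge = 137 − 135.3158 = 1.6842.
Deadweight loss = ½ × 1.5595 × 1.6842 = 1.31.

1.31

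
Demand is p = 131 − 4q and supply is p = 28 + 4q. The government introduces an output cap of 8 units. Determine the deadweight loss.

95.06

Competitive equilibrium: 131 − 4q = 28 + 4q → q* = 12.875, p* = 79.5.
At q = 8: demand price = 131 − 4·8 = 99; supply price = 28 + 4·8 = 60.
Δq = 12.875 − 8 = 4.875; wedge = 99 − 60 = 39.
The triangle = ½ × 4.875 × 39 = 95.06.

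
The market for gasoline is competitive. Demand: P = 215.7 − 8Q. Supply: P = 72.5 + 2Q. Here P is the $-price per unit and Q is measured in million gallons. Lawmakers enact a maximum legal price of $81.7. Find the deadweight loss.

$472.392 million

Competitive equilibrium: 215.7 − 8Q = 72.5 + 2Q → Q* = 14.32, P* = 101.14.
At the ceiling P = 81.7, quantity supplied = (81.7 − 72.5)/2 = 4.6.
Willingness to pay at Q' = 4.6: 215.7 − 8·4.6 = 178.9.
ΔQ = 14.32 − 4.6 = 9.72; wedge = 178.9 − 81.7 = 97.2.
The triangle = ½ × 9.72 × 97.2 = $472.392 million.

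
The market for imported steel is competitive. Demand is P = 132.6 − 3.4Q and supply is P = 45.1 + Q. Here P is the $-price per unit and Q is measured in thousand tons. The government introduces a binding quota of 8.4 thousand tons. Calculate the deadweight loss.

$290.26 thousand

Competitive equilibrium: 132.6 − 3.4Q = 45.1 + Q → Q* = 19.8864, P* = 64.9864.
At Q = 8.4: demand price = 132.6 − 3.4·8.4 = 104.04; supply price = 45.1 + 1·8.4 = 53.5.
ΔQ = 19.8864 − 8.4 = 11.4864; wedge = 104.04 − 53.5 = 50.54.
Welfare loss = ½ × 11.4864 × 50.54 = $290.26 thousand.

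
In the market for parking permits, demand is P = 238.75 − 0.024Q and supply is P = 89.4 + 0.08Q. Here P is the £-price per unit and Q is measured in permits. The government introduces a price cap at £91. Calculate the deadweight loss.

Competitive equilibrium: 238.75 − 0.024Q = 89.4 + 0.08Q → Q* = 1436.0577, P* = 204.2846.
At the ceiling P = 91, quantity supplied = (91 − 89.4)/0.08 = 20.
Willingness to pay at Q' = 20: 238.75 − 0.024·20 = 238.27.
ΔQ = 1436.0577 − 20 = 1416.0577; wedge = 238.27 − 91 = 147.27.
The triangle = ½ × 1416.0577 × 147.27 = £104271.41.

£104271.41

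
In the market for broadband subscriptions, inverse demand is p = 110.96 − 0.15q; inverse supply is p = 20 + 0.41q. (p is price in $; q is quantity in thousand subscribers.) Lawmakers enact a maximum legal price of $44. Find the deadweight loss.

$3022.19 thousand

Competitive equilibrium: 110.96 − 0.15q = 20 + 0.41q → q* = 162.4286, p* = 86.5957.
At the ceiling p = 44, quantity supplied = (44 − 20)/0.41 = 58.5366.
Willingness to pay at q' = 58.5366: 110.96 − 0.15·58.5366 = 102.1795.
Δq = 162.4286 − 58.5366 = 103.892; wedge = 102.1795 − 44 = 58.1795.
The triangle = ½ × 103.892 × 58.1795 = $3022.19 thousand.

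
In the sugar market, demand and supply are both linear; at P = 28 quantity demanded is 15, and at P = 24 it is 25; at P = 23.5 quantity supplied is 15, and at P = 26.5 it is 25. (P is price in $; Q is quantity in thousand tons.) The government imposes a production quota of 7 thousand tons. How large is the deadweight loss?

$72.86 thousand

Demand slope = (24 − 28)/(25 − 15) = −0.4, so P = 34 − 0.4Q.
Supply slope = (26.5 − 23.5)/(25 − 15) = 0.3, so P = 19 + 0.3Q.
Competitive equilibrium: 34 − 0.4Q = 19 + 0.3Q → Q* = 21.4286, P* = 25.4286.
At Q = 7: demand price = 34 − 0.4·7 = 31.2; supply price = 19 + 0.3·7 = 21.1.
ΔQ = 21.4286 − 7 = 14.4286; wedge = 31.2 − 21.1 = 10.1.
Welfare loss = ½ × 14.4286 × 10.1 = $72.86 thousand.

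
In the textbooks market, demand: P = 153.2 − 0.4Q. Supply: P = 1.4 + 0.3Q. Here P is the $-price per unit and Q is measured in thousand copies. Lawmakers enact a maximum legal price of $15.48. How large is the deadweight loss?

$10105.94 thousand

Competitive equilibrium: 153.2 − 0.4Q = 1.4 + 0.3Q → Q* = 216.8571, P* = 66.4571.
At the ceiling P = 15.48, quantity supplied = (15.48 − 1.4)/0.3 = 46.9333.
Willingness to pay at Q' = 46.9333: 153.2 − 0.4·46.9333 = 134.4267.
ΔQ = 216.8571 − 46.9333 = 169.9238; wedge = 134.4267 − 15.48 = 118.9467.
The triangle = ½ × 169.9238 × 118.9467 = $10105.94 thousand.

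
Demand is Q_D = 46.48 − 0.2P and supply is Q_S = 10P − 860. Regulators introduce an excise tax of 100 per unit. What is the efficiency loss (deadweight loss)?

In inverse form: demand P = 232.4 − 5Q, supply P = 86 + 0.1Q.
Competitive equilibrium: 232.4 − 5Q = 86 + 0.1Q → Q* = 28.70588, P* = 88.87059.
With the tax, the buyer price exceeds the seller price by 100: (232.4 − 5Q) − (86 + 0.1Q) = 100 → Q' = 9.09804.
ΔQ = 28.70588 − 9.09804 = 19.60784; the wedge equals the tax, 100.
Deadweight loss = ½ × 19.60784 × 100 = 980.39.

980.39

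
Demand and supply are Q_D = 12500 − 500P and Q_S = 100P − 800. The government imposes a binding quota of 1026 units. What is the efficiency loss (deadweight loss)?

In inverse form: demand P = 25 − 0.002Q, supply P = 8 + 0.01Q.
Competitive equilibrium: 25 − 0.002Q = 8 + 0.01Q → Q* = 1416.6667, P* = 22.1667.
At Q = 1026: demand price = 25 − 0.002·1026 = 22.948; supply price = 8 + 0.01·1026 = 18.26.
ΔQ = 1416.6667 − 1026 = 390.6667; wedge = 22.948 − 18.26 = 4.688.
DWL = ½ × 390.6667 × 4.688 = 915.72.

915.72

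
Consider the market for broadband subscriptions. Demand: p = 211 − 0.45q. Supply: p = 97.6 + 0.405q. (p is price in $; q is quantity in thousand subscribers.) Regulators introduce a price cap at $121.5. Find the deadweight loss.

$2316.96 thousand

Competitive equilibrium: 211 − 0.45q = 97.6 + 0.405q → q* = 132.63158, p* = 151.31579.
At the ceiling p = 121.5, quantity supplied = (121.5 − 97.6)/0.405 = 59.01235.
Willingness to pay at q' = 59.01235: 211 − 0.45·59.01235 = 184.44444.
Δq = 132.63158 − 59.01235 = 73.61923; wedge = 184.44444 − 121.5 = 62.94444.
Deadweight loss = ½ × 73.61923 × 62.94444 = $2316.96 thousand.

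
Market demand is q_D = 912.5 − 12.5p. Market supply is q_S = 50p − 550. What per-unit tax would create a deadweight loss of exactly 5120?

32

In inverse form: demand p = 73 − 0.08q, supply p = 11 + 0.02q.
Competitive equilibrium: 73 − 0.08q = 11 + 0.02q → q* = 620, p* = 23.4.
A tax t gives Δq = t/0.1 and wedge t, so DWL = t²/0.2.
t²/0.2 = 5120 → t² = 1024 → t = 32.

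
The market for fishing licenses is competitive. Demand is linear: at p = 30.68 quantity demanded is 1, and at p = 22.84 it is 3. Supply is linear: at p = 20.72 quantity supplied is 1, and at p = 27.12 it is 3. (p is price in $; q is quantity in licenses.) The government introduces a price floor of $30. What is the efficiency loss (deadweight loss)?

Demand slope = (22.84 − 30.68)/(3 − 1) = −3.92, so p = 34.6 − 3.92q.
Supply slope = (27.12 − 20.72)/(3 − 1) = 3.2, so p = 17.52 + 3.2q.
Competitive equilibrium: 34.6 − 3.92q = 17.52 + 3.2q → q* = 2.3989, p* = 25.1964.
At the floor p = 30, quantity demanded = (34.6 − 30)/3.92 = 1.1735.
Sellers' marginal cost at q' = 1.1735: 17.52 + 3.2·1.1735 = 21.2752.
Δq = 2.3989 − 1.1735 = 1.2254; wedge = 30 − 21.2752 = 8.7248.
Welfare loss = ½ × 1.2254 × 8.7248 = $5.35.

$5.35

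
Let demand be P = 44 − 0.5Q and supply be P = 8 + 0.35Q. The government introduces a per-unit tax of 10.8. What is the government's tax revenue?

Competitive equilibrium: 44 − 0.5Q = 8 + 0.35Q → Q* = 42.3529, P* = 22.8235.
With the tax, the buyer price exceeds the seller price by 10.8: (44 − 0.5Q) − (8 + 0.35Q) = 10.8 → Q' = 29.6471.
Tax revenue = 10.8 × 29.6471 = 320.19.

320.19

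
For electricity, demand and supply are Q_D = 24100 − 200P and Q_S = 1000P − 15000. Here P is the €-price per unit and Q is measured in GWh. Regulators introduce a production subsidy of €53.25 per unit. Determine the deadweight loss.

€236296.875

In inverse form: demand P = 120.5 − 0.005Q, supply P = 15 + 0.001Q.
Competitive equilibrium: 120.5 − 0.005Q = 15 + 0.001Q → Q* = 17583.3333, P* = 32.5833.
The subsidy lowers effective supply by 53.25: P = 0.001Q − 38.25.
New quantity: 120.5 − 0.005Q = 0.001Q − 38.25 → Q' = 26458.3333.
Overproduction ΔQ = 26458.3333 − 17583.3333 = 8875; wedge = subsidy = 53.25.
The triangle = ½ × 8875 × 53.25 = €236296.875.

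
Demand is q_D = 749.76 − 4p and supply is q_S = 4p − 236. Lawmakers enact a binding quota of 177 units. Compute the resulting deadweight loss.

1595.20

In inverse form: demand p = 187.44 − 0.25q, supply p = 59 + 0.25q.
Competitive equilibrium: 187.44 − 0.25q = 59 + 0.25q → q* = 256.88, p* = 123.22.
At q = 177: demand price = 187.44 − 0.25·177 = 143.19; supply price = 59 + 0.25·177 = 103.25.
Δq = 256.88 − 177 = 79.88; wedge = 143.19 − 103.25 = 39.94.
Welfare loss = ½ × 79.88 × 39.94 = 1595.20.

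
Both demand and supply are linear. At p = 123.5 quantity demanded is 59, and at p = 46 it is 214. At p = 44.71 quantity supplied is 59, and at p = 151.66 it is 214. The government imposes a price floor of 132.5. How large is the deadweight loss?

Demand slope = (46 − 123.5)/(214 − 59) = −0.5, so p = 153 − 0.5q.
Supply slope = (151.66 − 44.71)/(214 − 59) = 0.69, so p = 4 + 0.69q.
Competitive equilibrium: 153 − 0.5q = 4 + 0.69q → q* = 125.2101, p* = 90.395.
At the floor p = 132.5, quantity demanded = (153 − 132.5)/0.5 = 41.
Sellers' marginal cost at q' = 41: 4 + 0.69·41 = 32.29.
Δq = 125.2101 − 41 = 84.2101; wedge = 132.5 − 32.29 = 100.21.
Deadweight loss = ½ × 84.2101 × 100.21 = 4219.35.

4219.35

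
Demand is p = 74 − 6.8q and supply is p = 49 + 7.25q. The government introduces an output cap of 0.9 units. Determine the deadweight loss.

Competitive equilibrium: 74 − 6.8q = 49 + 7.25q → q* = 1.7794, p* = 61.9004.
At q = 0.9: demand price = 74 − 6.8·0.9 = 67.88; supply price = 49 + 7.25·0.9 = 55.525.
Δq = 1.7794 − 0.9 = 0.8794; wedge = 67.88 − 55.525 = 12.355.
Welfare loss = ½ × 0.8794 × 12.355 = 5.43.

5.43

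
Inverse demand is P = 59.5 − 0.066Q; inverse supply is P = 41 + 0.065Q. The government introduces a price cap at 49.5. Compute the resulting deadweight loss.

7.16

Competitive equilibrium: 59.5 − 0.066Q = 41 + 0.065Q → Q* = 141.2214, P* = 50.1794.
At the ceiling P = 49.5, quantity supplied = (49.5 − 41)/0.065 = 130.7692.
Willingness to pay at Q' = 130.7692: 59.5 − 0.066·130.7692 = 50.8692.
ΔQ = 141.2214 − 130.7692 = 10.4522; wedge = 50.8692 − 49.5 = 1.3692.
Deadweight loss = ½ × 10.4522 × 1.3692 = 7.16.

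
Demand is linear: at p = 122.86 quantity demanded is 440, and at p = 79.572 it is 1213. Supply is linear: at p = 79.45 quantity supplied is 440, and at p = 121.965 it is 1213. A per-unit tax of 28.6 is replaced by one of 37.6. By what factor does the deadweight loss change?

Demand slope = (79.572 − 122.86)/(1213 − 440) = −0.056, so p = 147.5 − 0.056q.
Supply slope = (121.965 − 79.45)/(1213 − 440) = 0.055, so p = 55.25 + 0.055q.
Competitive equilibrium: 147.5 − 0.056q = 55.25 + 0.055q → q* = 831.0811, p* = 100.9595.
For a per-unit tax t: Δq = t/0.111, so DWL = ½·t·(t/0.111) = t²/0.222.
At t = 28.6: DWL = 3684.505. At t = 37.6: DWL = 6368.288.
Ratio = (37.6/28.6)² = 1.728.

1.728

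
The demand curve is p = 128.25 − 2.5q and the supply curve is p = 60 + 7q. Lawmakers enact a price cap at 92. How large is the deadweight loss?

32.43

Competitive equilibrium: 128.25 − 2.5q = 60 + 7q → q* = 7.1842, p* = 110.2895.
At the ceiling p = 92, quantity supplied = (92 − 60)/7 = 4.5714.
Willingness to pay at q' = 4.5714: 128.25 − 2.5·4.5714 = 116.8215.
Δq = 7.1842 − 4.5714 = 2.6128; wedge = 116.8215 − 92 = 24.8215.
The triangle = ½ × 2.6128 × 24.8215 = 32.43.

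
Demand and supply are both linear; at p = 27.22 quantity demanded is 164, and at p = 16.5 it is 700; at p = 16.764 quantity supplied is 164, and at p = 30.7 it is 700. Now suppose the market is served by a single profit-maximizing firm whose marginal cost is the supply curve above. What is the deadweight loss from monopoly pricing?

323.39

Demand slope = (16.5 − 27.22)/(700 − 164) = −0.02, so p = 30.5 − 0.02q.
Supply slope = (30.7 − 16.764)/(700 − 164) = 0.026, so p = 12.5 + 0.026q.
Competitive equilibrium: 30.5 − 0.02q = 12.5 + 0.026q → q* = 391.30435, p* = 22.67391.
Marginal revenue: MR = 30.5 − 0.04q. Set MR = MC: 30.5 − 0.04q = 12.5 + 0.026q → q_m = 272.72727.
Price p_m = 30.5 − 0.02·272.72727 = 25.04545; MC(q_m) = 12.5 + 0.026·272.72727 = 19.59091.
Competitive q* = 391.30435, so Δq = 118.57708; wedge = 25.04545 − 19.59091 = 5.45454.
Deadweight loss = ½ × 118.57708 × 5.45454 = 323.39.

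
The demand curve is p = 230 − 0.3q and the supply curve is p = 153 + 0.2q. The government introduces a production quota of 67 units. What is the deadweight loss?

1892.25

Competitive equilibrium: 230 − 0.3q = 153 + 0.2q → q* = 154, p* = 183.8.
At q = 67: demand price = 230 − 0.3·67 = 209.9; supply price = 153 + 0.2·67 = 166.4.
Δq = 154 − 67 = 87; wedge = 209.9 − 166.4 = 43.5.
DWL = ½ × 87 × 43.5 = 1892.25.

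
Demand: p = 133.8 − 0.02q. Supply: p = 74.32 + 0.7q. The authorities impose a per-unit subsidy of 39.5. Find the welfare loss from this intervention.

1083.51

Competitive equilibrium: 133.8 − 0.02q = 74.32 + 0.7q → q* = 82.6111, p* = 132.1478.
The subsidy lowers effective supply by 39.5: p = 34.82 + 0.7q.
New quantity: 133.8 − 0.02q = 34.82 + 0.7q → q' = 137.4722.
Overproduction Δq = 137.4722 − 82.6111 = 54.8611; wedge = subsidy = 39.5.
Deadweight loss = ½ × 54.8611 × 39.5 = 1083.51.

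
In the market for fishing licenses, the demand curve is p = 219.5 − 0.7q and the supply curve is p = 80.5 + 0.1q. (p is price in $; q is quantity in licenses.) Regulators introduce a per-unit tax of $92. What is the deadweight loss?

$5290

Competitive equilibrium: 219.5 − 0.7q = 80.5 + 0.1q → q* = 173.75, p* = 97.875.
With the tax, the buyer price exceeds the seller price by 92: (219.5 − 0.7q) − (80.5 + 0.1q) = 92 → q' = 58.75.
Δq = 173.75 − 58.75 = 115; the wedge equals the tax, 92.
DWL = ½ × 115 × 92 = $5290.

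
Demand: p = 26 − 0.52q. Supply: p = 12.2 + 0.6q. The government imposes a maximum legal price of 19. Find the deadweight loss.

Competitive equilibrium: 26 − 0.52q = 12.2 + 0.6q → q* = 12.3214, p* = 19.5929.
At the ceiling p = 19, quantity supplied = (19 − 12.2)/0.6 = 11.3333.
Willingness to pay at q' = 11.3333: 26 − 0.52·11.3333 = 20.1067.
Δq = 12.3214 − 11.3333 = 0.9881; wedge = 20.1067 − 19 = 1.1067.
DWL = ½ × 0.9881 × 1.1067 = 0.55.

0.55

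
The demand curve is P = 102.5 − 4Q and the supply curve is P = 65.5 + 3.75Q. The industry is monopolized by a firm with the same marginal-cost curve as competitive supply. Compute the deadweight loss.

Competitive equilibrium: 102.5 − 4Q = 65.5 + 3.75Q → Q* = 4.7742, P* = 83.4032.
Marginal revenue: MR = 102.5 − 8Q. Set MR = MC: 102.5 − 8Q = 65.5 + 3.75Q → Q_m = 3.1489.
Price P_m = 102.5 − 4·3.1489 = 89.9044; MC(Q_m) = 65.5 + 3.75·3.1489 = 77.3084.
Competitive Q* = 4.7742, so ΔQ = 1.6253; wedge = 89.9044 − 77.3084 = 12.596.
DWL = ½ × 1.6253 × 12.596 = 10.24.

10.24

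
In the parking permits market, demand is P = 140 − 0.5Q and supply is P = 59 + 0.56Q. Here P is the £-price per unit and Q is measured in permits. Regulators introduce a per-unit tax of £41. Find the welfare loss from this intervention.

Competitive equilibrium: 140 − 0.5Q = 59 + 0.56Q → Q* = 76.41509, P* = 101.79245.
With the tax, the buyer price exceeds the seller price by 41: (140 − 0.5Q) − (59 + 0.56Q) = 41 → Q' = 37.73585.
ΔQ = 76.41509 − 37.73585 = 38.67924; the wedge equals the tax, 41.
The triangle = ½ × 38.67924 × 41 = £792.92.

£792.92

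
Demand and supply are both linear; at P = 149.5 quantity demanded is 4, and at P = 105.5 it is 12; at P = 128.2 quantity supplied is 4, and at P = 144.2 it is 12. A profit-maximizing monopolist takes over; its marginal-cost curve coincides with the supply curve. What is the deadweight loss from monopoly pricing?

31.40

Demand slope = (105.5 − 149.5)/(12 − 4) = −5.5, so P = 171.5 − 5.5Q.
Supply slope = (144.2 − 128.2)/(12 − 4) = 2, so P = 120.2 + 2Q.
Competitive equilibrium: 171.5 − 5.5Q = 120.2 + 2Q → Q* = 6.84, P* = 133.88.
Marginal revenue: MR = 171.5 − 11Q. Set MR = MC: 171.5 − 11Q = 120.2 + 2Q → Q_m = 3.9462.
Price P_m = 171.5 − 5.5·3.9462 = 149.7959; MC(Q_m) = 120.2 + 2·3.9462 = 128.0924.
Competitive Q* = 6.84, so ΔQ = 2.8938; wedge = 149.7959 − 128.0924 = 21.7035.
Deadweight loss = ½ × 2.8938 × 21.7035 = 31.40.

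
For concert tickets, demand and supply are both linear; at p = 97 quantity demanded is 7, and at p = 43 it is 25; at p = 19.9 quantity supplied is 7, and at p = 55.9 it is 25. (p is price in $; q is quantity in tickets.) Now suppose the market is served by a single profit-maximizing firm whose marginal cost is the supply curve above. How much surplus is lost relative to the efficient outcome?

Demand slope = (43 − 97)/(25 − 7) = −3, so p = 118 − 3q.
Supply slope = (55.9 − 19.9)/(25 − 7) = 2, so p = 5.9 + 2q.
Competitive equilibrium: 118 − 3q = 5.9 + 2q → q* = 22.42, p* = 50.74.
Marginal revenue: MR = 118 − 6q. Set MR = MC: 118 − 6q = 5.9 + 2q → q_m = 14.0125.
Price p_m = 118 − 3·14.0125 = 75.9625; MC(q_m) = 5.9 + 2·14.0125 = 33.925.
Competitive q* = 22.42, so Δq = 8.4075; wedge = 75.9625 − 33.925 = 42.0375.
DWL = ½ × 8.4075 × 42.0375 = $176.72.

$176.72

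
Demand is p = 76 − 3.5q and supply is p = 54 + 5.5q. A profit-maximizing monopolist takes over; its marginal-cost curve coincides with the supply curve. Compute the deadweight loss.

Competitive equilibrium: 76 − 3.5q = 54 + 5.5q → q* = 2.4444, p* = 67.4444.
Marginal revenue: MR = 76 − 7q. Set MR = MC: 76 − 7q = 54 + 5.5q → q_m = 1.76.
Price p_m = 76 − 3.5·1.76 = 69.84; MC(q_m) = 54 + 5.5·1.76 = 63.68.
Competitive q* = 2.4444, so Δq = 0.6844; wedge = 69.84 − 63.68 = 6.16.
Welfare loss = ½ × 0.6844 × 6.16 = 2.11.

2.11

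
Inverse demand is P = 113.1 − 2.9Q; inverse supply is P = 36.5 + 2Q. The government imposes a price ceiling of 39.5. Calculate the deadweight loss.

Competitive equilibrium: 113.1 − 2.9Q = 36.5 + 2Q → Q* = 15.6327, P* = 67.7653.
At the ceiling P = 39.5, quantity supplied = (39.5 − 36.5)/2 = 1.5.
Willingness to pay at Q' = 1.5: 113.1 − 2.9·1.5 = 108.75.
ΔQ = 15.6327 − 1.5 = 14.1327; wedge = 108.75 − 39.5 = 69.25.
Deadweight loss = ½ × 14.1327 × 69.25 = 489.34.

489.34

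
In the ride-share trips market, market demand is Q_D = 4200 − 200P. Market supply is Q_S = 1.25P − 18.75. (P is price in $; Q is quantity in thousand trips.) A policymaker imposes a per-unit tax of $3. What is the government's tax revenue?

In inverse form: demand P = 21 − 0.005Q, supply P = 15 + 0.8Q.
Competitive equilibrium: 21 − 0.005Q = 15 + 0.8Q → Q* = 7.4534, P* = 20.9627.
With the tax, the buyer price exceeds the seller price by 3: (21 − 0.005Q) − (15 + 0.8Q) = 3 → Q' = 3.7267.
Tax revenue = 3 × 3.7267 = $11.18 thousand.

$11.18 thousand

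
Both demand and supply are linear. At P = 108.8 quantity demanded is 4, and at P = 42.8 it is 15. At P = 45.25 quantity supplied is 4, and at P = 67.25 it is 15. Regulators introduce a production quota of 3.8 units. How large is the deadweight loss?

Demand slope = (42.8 − 108.8)/(15 − 4) = −6, so P = 132.8 − 6Q.
Supply slope = (67.25 − 45.25)/(15 − 4) = 2, so P = 37.25 + 2Q.
Competitive equilibrium: 132.8 − 6Q = 37.25 + 2Q → Q* = 11.9438, P* = 61.1375.
At Q = 3.8: demand price = 132.8 − 6·3.8 = 110; supply price = 37.25 + 2·3.8 = 44.85.
ΔQ = 11.9438 − 3.8 = 8.1438; wedge = 110 − 44.85 = 65.15.
Deadweight loss = ½ × 8.1438 × 65.15 = 265.28.

265.28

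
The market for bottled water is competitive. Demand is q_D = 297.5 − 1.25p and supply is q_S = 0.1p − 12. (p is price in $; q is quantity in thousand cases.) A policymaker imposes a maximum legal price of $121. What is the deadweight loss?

In inverse form: demand p = 238 − 0.8q, supply p = 120 + 10q.
Competitive equilibrium: 238 − 0.8q = 120 + 10q → q* = 10.9259, p* = 229.2593.
At the ceiling p = 121, quantity supplied = (121 − 120)/10 = 0.1.
Willingness to pay at q' = 0.1: 238 − 0.8·0.1 = 237.92.
Δq = 10.9259 − 0.1 = 10.8259; wedge = 237.92 − 121 = 116.92.
DWL = ½ × 10.8259 × 116.92 = $632.88 thousand.

$632.88 thousand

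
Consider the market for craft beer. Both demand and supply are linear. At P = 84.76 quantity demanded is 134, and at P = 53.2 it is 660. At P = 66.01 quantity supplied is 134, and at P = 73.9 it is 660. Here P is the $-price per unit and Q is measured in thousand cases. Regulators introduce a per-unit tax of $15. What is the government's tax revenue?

Demand slope = (53.2 − 84.76)/(660 − 134) = −0.06, so P = 92.8 − 0.06Q.
Supply slope = (73.9 − 66.01)/(660 − 134) = 0.015, so P = 64 + 0.015Q.
Competitive equilibrium: 92.8 − 0.06Q = 64 + 0.015Q → Q* = 384, P* = 69.76.
With the tax, the buyer price exceeds the seller price by 15: (92.8 − 0.06Q) − (64 + 0.015Q) = 15 → Q' = 184.
Tax revenue = 15 × 184 = $2760 thousand.

$2760 thousand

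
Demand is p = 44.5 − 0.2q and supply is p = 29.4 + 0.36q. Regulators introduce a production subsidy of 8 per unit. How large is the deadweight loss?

57.14

Competitive equilibrium: 44.5 − 0.2q = 29.4 + 0.36q → q* = 26.9643, p* = 39.1071.
The subsidy lowers effective supply by 8: p = 21.4 + 0.36q.
New quantity: 44.5 − 0.2q = 21.4 + 0.36q → q' = 41.25.
Overproduction Δq = 41.25 − 26.9643 = 14.2857; wedge = subsidy = 8.
The triangle = ½ × 14.2857 × 8 = 57.14.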